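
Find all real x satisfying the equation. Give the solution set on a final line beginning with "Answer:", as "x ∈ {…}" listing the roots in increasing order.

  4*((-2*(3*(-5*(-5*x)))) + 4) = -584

Step 1. [4*((-2*(3*(-5*(-5*x)))) + 4) = -584] LHS = 4·(…); ÷4 both sides ⇒ div: (-2*(3*(-5*(-5*x)))) + 4 = -146.
Step 2. [(-2*(3*(-5*(-5*x)))) + 4 = -146] -2 divides every term; factor it out ⇒ factor: (3*(-5*(-5*x))) - 2 = 73.
Step 3. [(3*(-5*(-5*x))) - 2 = 73] 2 comes off first (add 2). So sub: 3*(-5*(-5*x)) = 75.
Step 4. [3*(-5*(-5*x)) = 75] leading coefficient 3: divide by 3. So div: -5*(-5*x) = 25.
Step 5. [-5*(-5*x) = 25] leading coefficient -5: divide by -5 ⇒ div: -5*x = -5.
Step 6. [-5*x = -5] -5·(inner) — divide through by -5 ⇒ div: x = 1.

Answer: x ∈ {1}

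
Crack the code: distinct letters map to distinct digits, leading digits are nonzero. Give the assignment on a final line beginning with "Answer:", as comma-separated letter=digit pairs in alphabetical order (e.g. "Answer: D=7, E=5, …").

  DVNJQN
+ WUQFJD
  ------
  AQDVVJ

Step 1. [col 1: N + D ≡ J (mod 10)] column 1 (N + D ≡ J (mod 10), carry-in 0) doesn't pin D yet; pick D=2 and continue ⇒ D=2.
Step 2. [col 1: N + D ≡ J (mod 10)] J=8 is one option consistent with column 1 (N + D ≡ J (mod 10), carry-in 0) — take it. So J=8.
Step 3. [col 1: N + D ≡ J (mod 10)] column 1: given D=2, J=8, carry-in 0, and digits 2,8 already taken and all letters distinct, N+D≡J (mod 10) forces N=6 ⇒ N=6.
Step 4. [col 2: Q + J ≡ V (mod 10)] no forcing yet in column 2 (carry-in 0); V=3 is free and consistent — try it. So V=3.
Step 5. [col 2: Q + J ≡ V (mod 10)] column 2 reads Q+J+carry(0)=V with J=8, V=3; with digits 2,3,6,8 already taken and all letters distinct, the only value for Q is 5 ⇒ Q=5.
Step 6. [col 3: J + F ≡ V (mod 10)] from column 3 (J=8, V=3, carry-in 1, digits 2,3,5,6,8 already taken and all letters distinct): F must equal 4 ⇒ F=4.
Step 7. [col 5: V + U ≡ Q (mod 10)] column 5 reads V+U+carry(1)=Q with V=3, Q=5; with digits 2,3,4,5,6,8 already taken and all letters distinct, the only value for U is 1 ⇒ U=1.
Step 8. [col 6: D + W ≡ A (mod 10)] column 6: given D=2, carry-in 0, and digits 1,2,3,4,5,6,8 already taken and all letters distinct, D+W≡A (mod 10) forces A=9. So A=9.
Step 9. [col 6: D + W ≡ A (mod 10)] column 6 reads D+W+carry(0)=A with D=2, A=9; with digits 1,2,3,4,5,6,8,9 already taken and all letters distinct, the only value for W is 7. So W=7.

Answer: A=9, D=2, F=4, J=8, N=6, Q=5, U=1, V=3, W=7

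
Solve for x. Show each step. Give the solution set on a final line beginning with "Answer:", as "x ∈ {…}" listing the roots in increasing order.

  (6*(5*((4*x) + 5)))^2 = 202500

Step 1. [(6*(5*((4*x) + 5)))^2 = 202500] 202500 ≥ 0, LHS is (·)² — take ±√ ⇒ sqrt: 6*(5*((4*x) + 5)) = 450 or -450.
Step 2. [6*(5*((4*x) + 5)) = 450 or -450] LHS = 6·(…); ÷6 both sides ⇒ div: 5*((4*x) + 5) = 75 or -75.
Step 3. [5*((4*x) + 5) = 75 or -75] leading coefficient 5: divide by 5, so div: (4*x) + 5 = 15 or -15.
Step 4. [(4*x) + 5 = 15 or -15] subtract 5: x sits inside (… + 5) ⇒ sub: 4*x = 10 or -20.
Step 5. [4*x = 10 or -20] 4·(inner) — divide through by 4 ⇒ div: x = 5/2 or -5.

Answer: x ∈ {-5, 5/2}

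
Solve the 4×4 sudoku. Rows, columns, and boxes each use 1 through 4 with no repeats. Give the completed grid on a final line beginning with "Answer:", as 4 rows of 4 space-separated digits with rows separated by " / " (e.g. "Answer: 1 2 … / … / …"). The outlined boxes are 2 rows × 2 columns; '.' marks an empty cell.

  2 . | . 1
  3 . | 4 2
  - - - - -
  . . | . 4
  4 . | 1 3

Step 1. [r3c2∈{1,2,3}] r3c2 is the only open cell in row 3 admitting 3, so r3c2=3.
Step 2. [r1c3∈{3}] r1c3 has the single candidate 3 ⇒ r1c3=3.
Step 3. [r3c1∈{1}] r3c1 has the single candidate 1, so r3c1=1.
Step 4. [r4c2∈{2}] r4c2's peers cover all but 2 ⇒ r4c2=2.
Step 5. [r3c3∈{2}] nothing but 2 survives at r3c3. So r3c3=2.
Step 6. [r2c2∈{1}] nothing but 1 survives at r2c2, so r2c2=1.
Step 7. [r1c2∈{4}] nothing but 4 survives at r1c2. So r1c2=4.

Answer: 2 4 3 1 / 3 1 4 2 / 1 3 2 4 / 4 2 1 3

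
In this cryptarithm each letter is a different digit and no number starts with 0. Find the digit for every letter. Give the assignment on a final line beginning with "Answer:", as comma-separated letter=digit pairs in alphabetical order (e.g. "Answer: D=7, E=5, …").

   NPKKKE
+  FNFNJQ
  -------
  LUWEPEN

Step 1. [L] adding two 6-digit numbers gives at most 6+1 digits, and here it does — L is that final carry and must be 1 ⇒ L=1.
Step 2. [col 1: E + Q ≡ N (mod 10)] no forcing yet in column 1 (carry-in 0); E=9 is free and consistent — try it, so E=9.
Step 3. [col 1: E + Q ≡ N (mod 10)] Q=4 is one option consistent with column 1 (E + Q ≡ N (mod 10), carry-in 0) — take it ⇒ Q=4.
Step 4. [col 1: E + Q ≡ N (mod 10)] in column 1 we have E+Q≡N with carry-in 0; given E=9, Q=4 and digits 1,4,9 already taken and all letters distinct, that pins N to 3 ⇒ N=3.
Step 5. [col 2: K + J ≡ E (mod 10)] no forcing yet in column 2 (carry-in 1); K=2 is free and consistent — try it, so K=2.
Step 6. [col 2: K + J ≡ E (mod 10)] in column 2 we have K+J≡E with carry-in 1; given K=2, E=9 and digits 1,2,3,4,9 already taken and all letters distinct, that pins J to 6. So J=6.
Step 7. [col 3: K + N ≡ P (mod 10)] column 3: given K=2, N=3, carry-in 0, and digits 1,2,3,4,6,9 already taken and all letters distinct, K+N≡P (mod 10) forces P=5. So P=5.
Step 8. [col 4: K + F ≡ E (mod 10)] from column 4 (K=2, E=9, carry-in 0, digits 1,2,3,4,5,6,9 already taken and all letters distinct): F must equal 7, so F=7.
Step 9. [col 5: P + N ≡ W (mod 10)] column 5: given P=5, N=3, carry-in 0, and digits 1,2,3,4,5,6,7,9 already taken and all letters distinct, P+N≡W (mod 10) forces W=8 ⇒ W=8.
Step 10. [col 6: N + F ≡ U (mod 10)] column 6: given N=3, F=7, carry-in 0, and digits 1,2,3,4,5,6,7,8,9 already taken and all letters distinct, N+F≡U (mod 10) forces U=0, so U=0.

Answer: E=9, F=7, J=6, K=2, L=1, N=3, P=5, Q=4, U=0, W=8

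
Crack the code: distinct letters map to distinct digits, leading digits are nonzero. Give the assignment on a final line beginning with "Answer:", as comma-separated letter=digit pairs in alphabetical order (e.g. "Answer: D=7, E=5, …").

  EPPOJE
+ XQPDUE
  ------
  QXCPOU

Step 1. [col 1: E + E ≡ U (mod 10)] several values work for U in column 1 (E + E ≡ U (mod 10), carry-in 0); try U=2 ⇒ U=2.
Step 2. [col 1: E + E ≡ U (mod 10)] E=1 is one option consistent with column 1 (E + E ≡ U (mod 10), carry-in 0) — take it. So E=1.
Step 3. [col 2: J + U ≡ O (mod 10)] column 2 (J + U ≡ O (mod 10), carry-in 0) doesn't pin O yet; pick O=0 and continue, so O=0.
Step 4. [col 2: J + U ≡ O (mod 10)] column 2: given U=2, O=0, carry-in 0, and digits 0,1,2 already taken and all letters distinct, J+U≡O (mod 10) forces J=8 ⇒ J=8.
Step 5. [col 3: O + D ≡ P (mod 10)] P=7 is one option consistent with column 3 (O + D ≡ P (mod 10), carry-in 1) — take it, so P=7.
Step 6. [col 3: O + D ≡ P (mod 10)] in column 3 we have O+D≡P with carry-in 1; given O=0, P=7 and digits 0,1,2,7,8 already taken and all letters distinct, that pins D to 6 ⇒ D=6.
Step 7. [col 4: P + P ≡ C (mod 10)] from column 4 (P=7, carry-in 0, digits 0,1,2,6,7,8 already taken and all letters distinct): C must equal 4 ⇒ C=4.
Step 8. [col 5: P + Q ≡ X (mod 10)] in column 5 we have P+Q≡X with carry-in 1; given P=7 and digits 0,1,2,4,6,7,8 already taken and all letters distinct, that pins X to 3. So X=3.
Step 9. [col 5: P + Q ≡ X (mod 10)] column 5: given P=7, X=3, carry-in 1, and digits 0,1,2,3,4,6,7,8 already taken and all letters distinct, P+Q≡X (mod 10) forces Q=5. So Q=5.

Answer: C=4, D=6, E=1, J=8, O=0, P=7, Q=5, U=2, X=3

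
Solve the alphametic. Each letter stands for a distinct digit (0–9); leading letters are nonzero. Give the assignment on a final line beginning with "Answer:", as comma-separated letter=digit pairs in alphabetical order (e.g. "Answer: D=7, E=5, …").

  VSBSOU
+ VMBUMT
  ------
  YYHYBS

Step 1. [col 1: U + T ≡ S (mod 10)] U=5 is one option consistent with column 1 (U + T ≡ S (mod 10), carry-in 0) — take it ⇒ U=5.
Step 2. [col 1: U + T ≡ S (mod 10)] S=7 is one option consistent with column 1 (U + T ≡ S (mod 10), carry-in 0) — take it. So S=7.
Step 3. [col 1: U + T ≡ S (mod 10)] column 1: given U=5, S=7, carry-in 0, and digits 5,7 already taken and all letters distinct, U+T≡S (mod 10) forces T=2, so T=2.
Step 4. [col 2: O + M ≡ B (mod 10)] M=6 is one option consistent with column 2 (O + M ≡ B (mod 10), carry-in 0) — take it. So M=6.
Step 5. [col 2: O + M ≡ B (mod 10)] column 2 (O + M ≡ B (mod 10), carry-in 0) doesn't pin O yet; pick O=8 and continue, so O=8.
Step 6. [col 2: O + M ≡ B (mod 10)] column 2: given O=8, M=6, carry-in 0, and digits 2,5,6,7,8 already taken and all letters distinct, O+M≡B (mod 10) forces B=4, so B=4.
Step 7. [col 3: S + U ≡ Y (mod 10)] from column 3 (S=7, U=5, carry-in 1, digits 2,4,5,6,7,8 already taken and all letters distinct): Y must equal 3. So Y=3.
Step 8. [col 4: B + B ≡ H (mod 10)] in column 4 we have B+B≡H with carry-in 1; given B=4 and digits 2,3,4,5,6,7,8 already taken and all letters distinct, that pins H to 9, so H=9.
Step 9. [col 6: V + V ≡ Y (mod 10)] column 6: given Y=3, carry-in 1, and digits 2,3,4,5,6,7,8,9 already taken and all letters distinct, V+V≡Y (mod 10) forces V=1, so V=1.

Answer: B=4, H=9, M=6, O=8, S=7, T=2, U=5, V=1, Y=3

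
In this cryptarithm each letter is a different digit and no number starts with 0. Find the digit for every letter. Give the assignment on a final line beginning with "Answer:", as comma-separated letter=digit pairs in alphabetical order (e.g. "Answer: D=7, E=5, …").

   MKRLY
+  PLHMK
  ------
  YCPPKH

Step 1. [col 1: Y + K ≡ H (mod 10)] K=4 is one option consistent with column 1 (Y + K ≡ H (mod 10), carry-in 0) — take it, so K=4.
Step 2. [col 1: Y + K ≡ H (mod 10)] Y=1 is one option consistent with column 1 (Y + K ≡ H (mod 10), carry-in 0) — take it ⇒ Y=1.
Step 3. [col 1: Y + K ≡ H (mod 10)] column 1 reads Y+K+carry(0)=H with Y=1, K=4; with digits 1,4 already taken and all letters distinct, the only value for H is 5, so H=5.
Step 4. [col 2: L + M ≡ K (mod 10)] no forcing yet in column 2 (carry-in 0); M=6 is free and consistent — try it. So M=6.
Step 5. [col 2: L + M ≡ K (mod 10)] from column 2 (M=6, K=4, carry-in 0, digits 1,4,5,6 already taken and all letters distinct): L must equal 8 ⇒ L=8.
Step 6. [col 3: R + H ≡ P (mod 10)] no forcing yet in column 3 (carry-in 1); R=7 is free and consistent — try it. So R=7.
Step 7. [col 3: R + H ≡ P (mod 10)] column 3 reads R+H+carry(1)=P with R=7, H=5; with digits 1,4,5,6,7,8 already taken and all letters distinct, the only value for P is 3, so P=3.
Step 8. [col 5: M + P ≡ C (mod 10)] column 5: given M=6, P=3, carry-in 1, and digits 1,3,4,5,6,7,8 already taken and all letters distinct, M+P≡C (mod 10) forces C=0. So C=0.

Answer: C=0, H=5, K=4, L=8, M=6, P=3, R=7, Y=1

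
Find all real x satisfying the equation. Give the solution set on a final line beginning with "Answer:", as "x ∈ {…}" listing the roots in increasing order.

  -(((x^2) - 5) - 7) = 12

Step 1. [-(((x^2) - 5) - 7) = 12] LHS negated; negate both sides. So neg: ((x^2) - 5) - 7 = -12.
Step 2. [((x^2) - 5) - 7 = -12] add 7: x sits inside (… - 7), so sub: (x^2) - 5 = -5.
Step 3. [(x^2) - 5 = -5] the outer -5 inverts by adding 5, so sub: x^2 = 0.
Step 4. [x^2 = 0] LHS squared, RHS 0 ≥ 0: apply √ (±), so sqrt: x = 0.

Answer: x ∈ {0}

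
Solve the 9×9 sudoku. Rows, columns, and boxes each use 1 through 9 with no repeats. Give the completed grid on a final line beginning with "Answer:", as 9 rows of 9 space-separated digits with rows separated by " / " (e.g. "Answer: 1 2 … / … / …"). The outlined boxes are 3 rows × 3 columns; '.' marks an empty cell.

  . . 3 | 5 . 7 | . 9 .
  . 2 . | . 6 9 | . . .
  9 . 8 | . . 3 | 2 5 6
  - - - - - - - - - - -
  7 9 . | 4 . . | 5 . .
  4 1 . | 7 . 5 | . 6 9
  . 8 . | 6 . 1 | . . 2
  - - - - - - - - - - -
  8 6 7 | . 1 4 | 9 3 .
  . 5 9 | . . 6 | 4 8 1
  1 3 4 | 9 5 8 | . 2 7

Step 1. [r1c5∈{2,4,8}] across row 1, 2 lands solely at r1c5, so r1c5=2.
Step 2. [r2c3∈{1,5}] across col 3, 1 lands solely at r2c3 ⇒ r2c3=1.
Step 3. [r6c1∈{3,5}] 3 has one home in col 1: r6c1, so r6c1=3.
Step 4. [r8c4∈{2,3}] r8c4 is the only open cell in col 4 admitting 3 ⇒ r8c4=3.
Step 5. [r2c4∈{8}] r2c4's peers cover all but 8 ⇒ r2c4=8.
Step 6. [r6c8∈{4,7}] r6c8 is the only open cell in row 6 admitting 4 ⇒ r6c8=4.
Step 7. [r2c9∈{3,4}] r2c9 is the only open cell in row 2 admitting 4. So r2c9=4.
Step 8. [r4c9∈{3,8}] across col 9, 3 lands solely at r4c9. So r4c9=3.
Step 9. [r5c7∈{8}] only 8 remains possible at r5c7. So r5c7=8.
Step 10. [r5c3∈{2}] only 2 remains possible at r5c3, so r5c3=2.
Step 11. [r1c2∈{4}] r1c2's peers cover all but 4 ⇒ r1c2=4.
Step 12. [r2c7∈{3,7}] across row 2, 3 lands solely at r2c7 ⇒ r2c7=3.
Step 13. [r8c5∈{7}] nothing but 7 survives at r8c5, so r8c5=7.
Step 14. [r5c5∈{3}] r5c5 is down to just 3 ⇒ r5c5=3.
Step 15. [r3c5∈{4}] nothing but 4 survives at r3c5, so r3c5=4.
Step 16. [r2c1∈{5}] r2c1 is down to just 5. So r2c1=5.
Step 17. [r1c9∈{8}] r1c9 is down to just 8, so r1c9=8.
Step 18. [r6c7∈{7}] r6c7's peers cover all but 7. So r6c7=7.
Step 19. [r3c2∈{7}] r3c2's peers cover all but 7. So r3c2=7.
Step 20. [r8c1∈{2}] only 2 remains possible at r8c1, so r8c1=2.
Step 21. [r1c7∈{1}] only 1 remains possible at r1c7 ⇒ r1c7=1.
Step 22. [r2c8∈{7}] r2c8's peers cover all but 7 ⇒ r2c8=7.
Step 23. [r1c1∈{6}] r1c1 has the single candidate 6. So r1c1=6.
Step 24. [r6c3∈{5}] r6c3 is down to just 5. So r6c3=5.
Step 25. [r6c5∈{9}] nothing but 9 survives at r6c5, so r6c5=9.
Step 26. [r4c6∈{2}] nothing but 2 survives at r4c6 ⇒ r4c6=2.
Step 27. [r9c7∈{6}] r9c7 is down to just 6 ⇒ r9c7=6.
Step 28. [r4c3∈{6}] nothing but 6 survives at r4c3, so r4c3=6.
Step 29. [r7c9∈{5}] r7c9 has the single candidate 5, so r7c9=5.
Step 30. [r7c4∈{2}] r7c4's peers cover all but 2 ⇒ r7c4=2.
Step 31. [r4c8∈{1}] r4c8 is down to just 1 ⇒ r4c8=1.
Step 32. [r3c4∈{1}] r3c4 has the single candidate 1, so r3c4=1.
Step 33. [r4c5∈{8}] only 8 remains possible at r4c5 ⇒ r4c5=8.

Answer: 6 4 3 5 2 7 1 9 8 / 5 2 1 8 6 9 3 7 4 / 9 7 8 1 4 3 2 5 6 / 7 9 6 4 8 2 5 1 3 / 4 1 2 7 3 5 8 6 9 / 3 8 5 6 9 1 7 4 2 / 8 6 7 2 1 4 9 3 5 / 2 5 9 3 7 6 4 8 1 / 1 3 4 9 5 8 6 2 7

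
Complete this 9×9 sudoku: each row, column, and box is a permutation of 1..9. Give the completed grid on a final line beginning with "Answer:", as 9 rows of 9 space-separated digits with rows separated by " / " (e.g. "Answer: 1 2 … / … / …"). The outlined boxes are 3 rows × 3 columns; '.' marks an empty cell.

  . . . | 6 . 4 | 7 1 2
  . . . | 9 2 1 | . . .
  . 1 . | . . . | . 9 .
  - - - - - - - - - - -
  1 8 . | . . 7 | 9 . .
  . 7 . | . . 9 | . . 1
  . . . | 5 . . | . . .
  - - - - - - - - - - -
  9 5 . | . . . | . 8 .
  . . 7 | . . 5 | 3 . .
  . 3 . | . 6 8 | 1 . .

Step 1. [r6c6∈{2,3,6}] in col 6, 6 fits only at r6c6. So r6c6=6.
Step 2. [r3c6∈{3}] only 3 remains possible at r3c6. So r3c6=3.
Step 3. [r2c1∈{3,4,5,6,7,8}] r2c1 is the only open cell in row 2 admitting 7. So r2c1=7.
Step 4. [r7c6∈{2}] only 2 remains possible at r7c6 ⇒ r7c6=2.
Step 5. [r8c1∈{2,4,6,8}] r8c1 is the only open cell in row 8 admitting 8. So r8c1=8.
Step 6. [r6c5∈{1,3,4,8}] across row 6, 1 lands solely at r6c5 ⇒ r6c5=1.
Step 7. [r9c9∈{4,5,7,9}] 9 has one home in row 9: r9c9 ⇒ r9c9=9.
Step 8. [r9c8∈{2,4,5,7}] row 9 places 5 nowhere but r9c8, so r9c8=5.
Step 9. [r8c8∈{2,4,6}] r8c8 is the only open cell in box 9 admitting 2, so r8c8=2.
Step 10. [r6c2∈{2,4,9}] in col 2, 2 fits only at r6c2 ⇒ r6c2=2.
Step 11. [r5c7∈{2,4,5,6,8}] in col 7, 2 fits only at r5c7 ⇒ r5c7=2.
Step 12. [r4c9∈{3,4,5,6}] box 6 places 5 nowhere but r4c9 ⇒ r4c9=5.
Step 13. [r7c9∈{4,6,7}] across box 9, 7 lands solely at r7c9 ⇒ r7c9=7.
Step 14. [r3c5∈{5,7,8}] r3c5 is the only open cell in col 5 admitting 7. So r3c5=7.
Step 15. [r3c4∈{8}] nothing but 8 survives at r3c4 ⇒ r3c4=8.
Step 16. [r1c3∈{3,5,8,9}] r1c3 is the only open cell in row 1 admitting 8, so r1c3=8.
Step 17. [r1c1∈{3,5}] r1c1 is the only open cell in row 1 admitting 3. So r1c1=3.
Step 18. [r6c1∈{4}] r6c1 is down to just 4 ⇒ r6c1=4.
Step 19. [r7c3∈{1,4,6}] 1 has one home in col 3: r7c3 ⇒ r7c3=1.
Step 20. [r7c7∈{4,6}] 6 has one home in row 7: r7c7. So r7c7=6.
Step 21. [r8c9∈{4}] r8c9 is down to just 4 ⇒ r8c9=4.
Step 22. [r2c2∈{4,6}] across col 2, 4 lands solely at r2c2, so r2c2=4.
Step 23. [r3c9∈{6}] only 6 remains possible at r3c9, so r3c9=6.
Step 24. [r2c8∈{3}] nothing but 3 survives at r2c8. So r2c8=3.
Step 25. [r5c1∈{5,6}] col 1 places 6 nowhere but r5c1. So r5c1=6.
Step 26. [r4c3∈{3}] only 3 remains possible at r4c3, so r4c3=3.
Step 27. [r4c5∈{4}] r4c5 has the single candidate 4. So r4c5=4.
Step 28. [r3c1∈{2,5}] r3c1 is the only open cell in col 1 admitting 5, so r3c1=5.
Step 29. [r6c7∈{8}] only 8 remains possible at r6c7. So r6c7=8.
Step 30. [r9c3∈{2,4}] r9c3 is the only open cell in col 3 admitting 4 ⇒ r9c3=4.
Step 31. [r7c5∈{3}] r7c5 is down to just 3. So r7c5=3.
Step 32. [r9c4∈{7}] r9c4 is down to just 7, so r9c4=7.
Step 33. [r6c9∈{3}] r6c9 has the single candidate 3. So r6c9=3.
Step 34. [r4c8∈{6}] only 6 remains possible at r4c8 ⇒ r4c8=6.
Step 35. [r3c7∈{4}] only 4 remains possible at r3c7 ⇒ r3c7=4.
Step 36. [r1c5∈{5}] r1c5 is down to just 5 ⇒ r1c5=5.
Step 37. [r5c8∈{4}] only 4 remains possible at r5c8. So r5c8=4.
Step 38. [r6c8∈{7}] r6c8's peers cover all but 7, so r6c8=7.
Step 39. [r8c2∈{6}] r8c2's peers cover all but 6. So r8c2=6.
Step 40. [r2c3∈{6}] nothing but 6 survives at r2c3. So r2c3=6.
Step 41. [r9c1∈{2}] r9c1 has the single candidate 2. So r9c1=2.
Step 42. [r6c3∈{9}] only 9 remains possible at r6c3. So r6c3=9.
Step 43. [r8c5∈{9}] r8c5's peers cover all but 9 ⇒ r8c5=9.
Step 44. [r1c2∈{9}] only 9 remains possible at r1c2. So r1c2=9.
Step 45. [r4c4∈{2}] only 2 remains possible at r4c4. So r4c4=2.
Step 46. [r8c4∈{1}] r8c4 has the single candidate 1 ⇒ r8c4=1.
Step 47. [r2c7∈{5}] r2c7 has the single candidate 5, so r2c7=5.
Step 48. [r2c9∈{8}] r2c9's peers cover all but 8, so r2c9=8.
Step 49. [r5c5∈{8}] only 8 remains possible at r5c5, so r5c5=8.
Step 50. [r7c4∈{4}] r7c4 is down to just 4, so r7c4=4.
Step 51. [r3c3∈{2}] r3c3 is down to just 2. So r3c3=2.
Step 52. [r5c4∈{3}] r5c4 has the single candidate 3, so r5c4=3.
Step 53. [r5c3∈{5}] nothing but 5 survives at r5c3. So r5c3=5.

Answer: 3 9 8 6 5 4 7 1 2 / 7 4 6 9 2 1 5 3 8 / 5 1 2 8 7 3 4 9 6 / 1 8 3 2 4 7 9 6 5 / 6 7 5 3 8 9 2 4 1 / 4 2 9 5 1 6 8 7 3 / 9 5 1 4 3 2 6 8 7 / 8 6 7 1 9 5 3 2 4 / 2 3 4 7 6 8 1 5 9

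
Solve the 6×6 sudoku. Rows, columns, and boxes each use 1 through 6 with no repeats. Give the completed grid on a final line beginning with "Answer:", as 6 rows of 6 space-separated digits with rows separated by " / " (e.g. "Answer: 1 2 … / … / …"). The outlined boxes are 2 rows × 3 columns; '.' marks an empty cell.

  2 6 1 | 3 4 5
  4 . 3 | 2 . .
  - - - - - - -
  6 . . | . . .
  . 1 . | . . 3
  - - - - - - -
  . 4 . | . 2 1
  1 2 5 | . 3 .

Step 1. [r4c1∈{5}] nothing but 5 survives at r4c1. So r4c1=5.
Step 2. [r3c4∈{1,4,5}] 1 has one home in col 4: r3c4 ⇒ r3c4=1.
Step 3. [r2c6∈{6}] only 6 remains possible at r2c6 ⇒ r2c6=6.
Step 4. [r6c4∈{4,6}] r6c4 is the only open cell in row 6 admitting 6 ⇒ r6c4=6.
Step 5. [r3c6∈{2,4}] across col 6, 2 lands solely at r3c6. So r3c6=2.
Step 6. [r3c3∈{4}] nothing but 4 survives at r3c3, so r3c3=4.
Step 7. [r6c6∈{4}] r6c6 has the single candidate 4, so r6c6=4.
Step 8. [r4c3∈{2}] nothing but 2 survives at r4c3, so r4c3=2.
Step 9. [r3c2∈{3}] r3c2's peers cover all but 3 ⇒ r3c2=3.
Step 10. [r2c2∈{5}] nothing but 5 survives at r2c2. So r2c2=5.
Step 11. [r5c3∈{6}] r5c3's peers cover all but 6 ⇒ r5c3=6.
Step 12. [r3c5∈{5}] only 5 remains possible at r3c5, so r3c5=5.
Step 13. [r4c5∈{6}] r4c5's peers cover all but 6, so r4c5=6.
Step 14. [r5c1∈{3}] r5c1's peers cover all but 3. So r5c1=3.
Step 15. [r2c5∈{1}] r2c5's peers cover all but 1, so r2c5=1.
Step 16. [r4c4∈{4}] r4c4 has the single candidate 4 ⇒ r4c4=4.
Step 17. [r5c4∈{5}] r5c4 is down to just 5, so r5c4=5.

Answer: 2 6 1 3 4 5 / 4 5 3 2 1 6 / 6 3 4 1 5 2 / 5 1 2 4 6 3 / 3 4 6 5 2 1 / 1 2 5 6 3 4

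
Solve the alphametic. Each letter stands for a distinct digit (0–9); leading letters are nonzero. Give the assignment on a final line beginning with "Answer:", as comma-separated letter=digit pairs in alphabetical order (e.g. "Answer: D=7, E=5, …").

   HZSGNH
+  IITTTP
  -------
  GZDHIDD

Step 1. [col 1: H + P ≡ D (mod 10)] several values work for P in column 1 (H + P ≡ D (mod 10), carry-in 0); try P=3 ⇒ P=3.
Step 2. [G] adding two 6-digit numbers gives at most 6+1 digits, and here it does — G is that final carry and must be 1 ⇒ G=1.
Step 3. [col 1: H + P ≡ D (mod 10)] no forcing yet in column 1 (carry-in 0); H=4 is free and consistent — try it, so H=4.
Step 4. [col 1: H + P ≡ D (mod 10)] column 1: given H=4, P=3, carry-in 0, and digits 1,3,4 already taken and all letters distinct, H+P≡D (mod 10) forces D=7. So D=7.
Step 5. [col 2: N + T ≡ D (mod 10)] T=5 is one option consistent with column 2 (N + T ≡ D (mod 10), carry-in 0) — take it ⇒ T=5.
Step 6. [col 2: N + T ≡ D (mod 10)] column 2 reads N+T+carry(0)=D with T=5, D=7; with digits 1,3,4,5,7 already taken and all letters distinct, the only value for N is 2 ⇒ N=2.
Step 7. [col 3: G + T ≡ I (mod 10)] in column 3 we have G+T≡I with carry-in 0; given G=1, T=5 and digits 1,2,3,4,5,7 already taken and all letters distinct, that pins I to 6 ⇒ I=6.
Step 8. [col 4: S + T ≡ H (mod 10)] column 4 reads S+T+carry(0)=H with T=5, H=4; with digits 1,2,3,4,5,6,7 already taken and all letters distinct, the only value for S is 9. So S=9.
Step 9. [col 5: Z + I ≡ D (mod 10)] column 5: given I=6, D=7, carry-in 1, and digits 1,2,3,4,5,6,7,9 already taken and all letters distinct, Z+I≡D (mod 10) forces Z=0. So Z=0.

Answer: D=7, G=1, H=4, I=6, N=2, P=3, S=9, T=5, Z=0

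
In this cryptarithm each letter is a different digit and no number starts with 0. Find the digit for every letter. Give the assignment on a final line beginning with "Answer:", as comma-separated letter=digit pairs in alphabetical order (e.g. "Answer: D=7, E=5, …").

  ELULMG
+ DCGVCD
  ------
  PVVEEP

Step 1. [col 1: G + D ≡ P (mod 10)] column 1 (G + D ≡ P (mod 10), carry-in 0) doesn't pin D yet; pick D=6 and continue ⇒ D=6.
Step 2. [col 1: G + D ≡ P (mod 10)] no forcing yet in column 1 (carry-in 0); G=3 is free and consistent — try it. So G=3.
Step 3. [col 1: G + D ≡ P (mod 10)] in column 1 we have G+D≡P with carry-in 0; given G=3, D=6 and digits 3,6 already taken and all letters distinct, that pins P to 9 ⇒ P=9.
Step 4. [col 2: M + C ≡ E (mod 10)] no forcing yet in column 2 (carry-in 0); E=2 is free and consistent — try it, so E=2.
Step 5. [col 2: M + C ≡ E (mod 10)] several values work for C in column 2 (M + C ≡ E (mod 10), carry-in 0); try C=8. So C=8.
Step 6. [col 2: M + C ≡ E (mod 10)] column 2 reads M+C+carry(0)=E with C=8, E=2; with digits 2,3,6,8,9 already taken and all letters distinct, the only value for M is 4. So M=4.
Step 7. [col 3: L + V ≡ E (mod 10)] V=0 is one option consistent with column 3 (L + V ≡ E (mod 10), carry-in 1) — take it. So V=0.
Step 8. [col 3: L + V ≡ E (mod 10)] column 3 reads L+V+carry(1)=E with V=0, E=2; with digits 0,2,3,4,6,8,9 already taken and all letters distinct, the only value for L is 1. So L=1.
Step 9. [col 4: U + G ≡ V (mod 10)] from column 4 (G=3, V=0, carry-in 0, digits 0,1,2,3,4,6,8,9 already taken and all letters distinct): U must equal 7, so U=7.

Answer: C=8, D=6, E=2, G=3, L=1, M=4, P=9, U=7, V=0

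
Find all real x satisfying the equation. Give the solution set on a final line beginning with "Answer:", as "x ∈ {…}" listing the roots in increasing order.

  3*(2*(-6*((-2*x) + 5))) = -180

Step 1. [3*(2*(-6*((-2*x) + 5))) = -180] 3·(inner) — divide through by 3, so div: 2*(-6*((-2*x) + 5)) = -60.
Step 2. [2*(-6*((-2*x) + 5)) = -60] leading coefficient 2: divide by 2, so div: -6*((-2*x) + 5) = -30.
Step 3. [-6*((-2*x) + 5) = -30] divide by the outer -6, so div: (-2*x) + 5 = 5.
Step 4. [(-2*x) + 5 = 5] peel the +5: subtract 5 from each side, so sub: -2*x = 0.
Step 5. [-2*x = 0] -2 out front; divide by -2, so div: x = 0.

Answer: x ∈ {0}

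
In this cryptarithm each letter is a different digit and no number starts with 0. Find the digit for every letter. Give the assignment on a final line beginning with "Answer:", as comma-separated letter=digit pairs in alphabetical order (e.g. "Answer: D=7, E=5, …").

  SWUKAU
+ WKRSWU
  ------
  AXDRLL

Step 1. [col 1: U + U ≡ L (mod 10)] no forcing yet in column 1 (carry-in 0); U=3 is free and consistent — try it ⇒ U=3.
Step 2. [col 1: U + U ≡ L (mod 10)] from column 1 (U=3, carry-in 0, digits 3 already taken and all letters distinct): L must equal 6, so L=6.
Step 3. [col 2: A + W ≡ L (mod 10)] column 2 (A + W ≡ L (mod 10), carry-in 0) doesn't pin W yet; pick W=7 and continue ⇒ W=7.
Step 4. [col 2: A + W ≡ L (mod 10)] in column 2 we have A+W≡L with carry-in 0; given W=7, L=6 and digits 3,6,7 already taken and all letters distinct, that pins A to 9, so A=9.
Step 5. [col 3: K + S ≡ R (mod 10)] column 3 (K + S ≡ R (mod 10), carry-in 1) doesn't pin K yet; pick K=8 and continue ⇒ K=8.
Step 6. [col 3: K + S ≡ R (mod 10)] column 3 (K + S ≡ R (mod 10), carry-in 1) doesn't pin S yet; pick S=1 and continue, so S=1.
Step 7. [col 3: K + S ≡ R (mod 10)] column 3 reads K+S+carry(1)=R with K=8, S=1; with digits 1,3,6,7,8,9 already taken and all letters distinct, the only value for R is 0, so R=0.
Step 8. [col 4: U + R ≡ D (mod 10)] in column 4 we have U+R≡D with carry-in 1; given U=3, R=0 and digits 0,1,3,6,7,8,9 already taken and all letters distinct, that pins D to 4, so D=4.
Step 9. [col 5: W + K ≡ X (mod 10)] column 5: given W=7, K=8, carry-in 0, and digits 0,1,3,4,6,7,8,9 already taken and all letters distinct, W+K≡X (mod 10) forces X=5 ⇒ X=5.

Answer: A=9, D=4, K=8, L=6, R=0, S=1, U=3, W=7, X=5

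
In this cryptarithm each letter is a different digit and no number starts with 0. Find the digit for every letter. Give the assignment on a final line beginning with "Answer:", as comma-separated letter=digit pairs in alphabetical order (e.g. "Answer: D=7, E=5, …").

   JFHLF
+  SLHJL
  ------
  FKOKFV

Step 1. [col 1: F + L ≡ V (mod 10)] column 1 (F + L ≡ V (mod 10), carry-in 0) doesn't pin V yet; pick V=3 and continue. So V=3.
Step 2. [col 1: F + L ≡ V (mod 10)] F=1 is one option consistent with column 1 (F + L ≡ V (mod 10), carry-in 0) — take it, so F=1.
Step 3. [col 1: F + L ≡ V (mod 10)] column 1: given F=1, V=3, carry-in 0, and digits 1,3 already taken and all letters distinct, F+L≡V (mod 10) forces L=2 ⇒ L=2.
Step 4. [col 2: L + J ≡ F (mod 10)] column 2: given L=2, F=1, carry-in 0, and digits 1,2,3 already taken and all letters distinct, L+J≡F (mod 10) forces J=9. So J=9.
Step 5. [col 3: H + H ≡ K (mod 10)] K=5 is one option consistent with column 3 (H + H ≡ K (mod 10), carry-in 1) — take it ⇒ K=5.
Step 6. [col 3: H + H ≡ K (mod 10)] column 3 reads H+H+carry(1)=K with K=5; with digits 1,2,3,5,9 already taken and all letters distinct, the only value for H is 7. So H=7.
Step 7. [col 4: F + L ≡ O (mod 10)] column 4 reads F+L+carry(1)=O with F=1, L=2; with digits 1,2,3,5,7,9 already taken and all letters distinct, the only value for O is 4. So O=4.
Step 8. [col 5: J + S ≡ K (mod 10)] column 5 reads J+S+carry(0)=K with J=9, K=5; with digits 1,2,3,4,5,7,9 already taken and all letters distinct, the only value for S is 6, so S=6.

Answer: F=1, H=7, J=9, K=5, L=2, O=4, S=6, V=3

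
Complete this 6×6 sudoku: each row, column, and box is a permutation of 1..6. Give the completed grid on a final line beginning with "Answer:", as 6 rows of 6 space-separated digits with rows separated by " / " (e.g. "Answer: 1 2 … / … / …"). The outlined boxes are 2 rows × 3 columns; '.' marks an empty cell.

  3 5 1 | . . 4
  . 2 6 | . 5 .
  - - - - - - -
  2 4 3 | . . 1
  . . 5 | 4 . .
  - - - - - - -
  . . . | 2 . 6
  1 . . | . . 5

Step 1. [r6c4∈{3}] r6c4's peers cover all but 3, so r6c4=3.
Step 2. [r5c3∈{4}] r5c3 has the single candidate 4, so r5c3=4.
Step 3. [r4c5∈{2,3,6}] col 5 places 3 nowhere but r4c5 ⇒ r4c5=3.
Step 4. [r1c4∈{6}] r1c4 is down to just 6 ⇒ r1c4=6.
Step 5. [r6c2∈{6}] r6c2 is down to just 6. So r6c2=6.
Step 6. [r4c1∈{6}] nothing but 6 survives at r4c1. So r4c1=6.
Step 7. [r4c6∈{2}] r4c6 is down to just 2 ⇒ r4c6=2.
Step 8. [r4c2∈{1}] r4c2 is down to just 1, so r4c2=1.
Step 9. [r2c6∈{3}] r2c6 is down to just 3 ⇒ r2c6=3.
Step 10. [r2c1∈{4}] nothing but 4 survives at r2c1. So r2c1=4.
Step 11. [r6c5∈{4}] nothing but 4 survives at r6c5, so r6c5=4.
Step 12. [r2c4∈{1}] r2c4's peers cover all but 1. So r2c4=1.
Step 13. [r5c1∈{5}] only 5 remains possible at r5c1. So r5c1=5.
Step 14. [r5c2∈{3}] r5c2 is down to just 3, so r5c2=3.
Step 15. [r3c4∈{5}] r3c4 is down to just 5 ⇒ r3c4=5.
Step 16. [r3c5∈{6}] r3c5's peers cover all but 6 ⇒ r3c5=6.
Step 17. [r1c5∈{2}] nothing but 2 survives at r1c5 ⇒ r1c5=2.
Step 18. [r5c5∈{1}] nothing but 1 survives at r5c5 ⇒ r5c5=1.
Step 19. [r6c3∈{2}] r6c3 is down to just 2 ⇒ r6c3=2.

Answer: 3 5 1 6 2 4 / 4 2 6 1 5 3 / 2 4 3 5 6 1 / 6 1 5 4 3 2 / 5 3 4 2 1 6 / 1 6 2 3 4 5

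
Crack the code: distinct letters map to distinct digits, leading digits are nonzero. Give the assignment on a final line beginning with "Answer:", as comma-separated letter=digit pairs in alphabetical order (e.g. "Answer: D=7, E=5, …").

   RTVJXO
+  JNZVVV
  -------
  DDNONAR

Step 1. [col 1: O + V ≡ R (mod 10)] several values work for R in column 1 (O + V ≡ R (mod 10), carry-in 0); try R=8, so R=8.
Step 2. [D] adding two 6-digit numbers gives at most 6+1 digits, and here it does — D is that final carry and must be 1, so D=1.
Step 3. [col 1: O + V ≡ R (mod 10)] column 1 (O + V ≡ R (mod 10), carry-in 0) doesn't pin O yet; pick O=6 and continue, so O=6.
Step 4. [col 1: O + V ≡ R (mod 10)] from column 1 (O=6, R=8, carry-in 0, digits 1,6,8 already taken and all letters distinct): V must equal 2 ⇒ V=2.
Step 5. [col 2: X + V ≡ A (mod 10)] several values work for A in column 2 (X + V ≡ A (mod 10), carry-in 0); try A=9, so A=9.
Step 6. [col 2: X + V ≡ A (mod 10)] column 2: given V=2, A=9, carry-in 0, and digits 1,2,6,8,9 already taken and all letters distinct, X+V≡A (mod 10) forces X=7 ⇒ X=7.
Step 7. [col 3: J + V ≡ N (mod 10)] column 3 reads J+V+carry(0)=N with V=2; with digits 1,2,6,7,8,9 already taken and all letters distinct, the only value for J is 3 ⇒ J=3.
Step 8. [col 3: J + V ≡ N (mod 10)] in column 3 we have J+V≡N with carry-in 0; given J=3, V=2 and digits 1,2,3,6,7,8,9 already taken and all letters distinct, that pins N to 5, so N=5.
Step 9. [col 4: V + Z ≡ O (mod 10)] in column 4 we have V+Z≡O with carry-in 0; given V=2, O=6 and digits 1,2,3,5,6,7,8,9 already taken and all letters distinct, that pins Z to 4 ⇒ Z=4.
Step 10. [col 5: T + N ≡ N (mod 10)] in column 5 we have T+N≡N with carry-in 0; given N=5 and digits 1,2,3,4,5,6,7,8,9 already taken and all letters distinct, that pins T to 0, so T=0.

Answer: A=9, D=1, J=3, N=5, O=6, R=8, T=0, V=2, X=7, Z=4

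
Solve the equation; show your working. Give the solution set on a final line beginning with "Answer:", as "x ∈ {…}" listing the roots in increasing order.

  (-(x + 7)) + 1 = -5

Step 1. [(-(x + 7)) + 1 = -5] the outer +1 inverts by subtracting 1 ⇒ sub: -(x + 7) = -6.
Step 2. [-(x + 7) = -6] LHS negated; negate both sides, so neg: x + 7 = 6.
Step 3. [x + 7 = 6] peel the +7: subtract 7 from each side ⇒ sub: x = -1.

Answer: x ∈ {-1}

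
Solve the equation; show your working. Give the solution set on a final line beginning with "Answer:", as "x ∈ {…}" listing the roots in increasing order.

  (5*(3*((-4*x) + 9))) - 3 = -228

Step 1. [(5*(3*((-4*x) + 9))) - 3 = -228] add 3: x sits inside (… - 3), so sub: 5*(3*((-4*x) + 9)) = -225.
Step 2. [5*(3*((-4*x) + 9)) = -225] 5·(inner) — divide through by 5, so div: 3*((-4*x) + 9) = -45.
Step 3. [3*((-4*x) + 9) = -45] 3·(inner) — divide through by 3, so div: (-4*x) + 9 = -15.
Step 4. [(-4*x) + 9 = -15] peel the +9: subtract 9 from each side. So sub: -4*x = -24.
Step 5. [-4*x = -24] LHS = -4·(…); ÷-4 both sides ⇒ div: x = 6.

Answer: x ∈ {6}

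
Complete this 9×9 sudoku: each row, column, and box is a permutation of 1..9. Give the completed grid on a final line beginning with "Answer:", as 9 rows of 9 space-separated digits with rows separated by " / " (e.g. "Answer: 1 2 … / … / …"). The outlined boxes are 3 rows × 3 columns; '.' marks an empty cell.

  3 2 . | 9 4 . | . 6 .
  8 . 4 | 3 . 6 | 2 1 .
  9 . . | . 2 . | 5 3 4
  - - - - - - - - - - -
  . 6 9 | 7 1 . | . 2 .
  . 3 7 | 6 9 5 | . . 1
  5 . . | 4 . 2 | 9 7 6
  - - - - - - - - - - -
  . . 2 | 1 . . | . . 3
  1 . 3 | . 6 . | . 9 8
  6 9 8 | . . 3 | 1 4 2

Step 1. [r7c1∈{4,7}] col 1 places 7 nowhere but r7c1, so r7c1=7.
Step 2. [r4c6∈{8}] r4c6 is down to just 8, so r4c6=8.
Step 3. [r2c5∈{5,7}] in box 2, 5 fits only at r2c5, so r2c5=5.
Step 4. [r1c9∈{7}] r1c9 is down to just 7 ⇒ r1c9=7.
Step 5. [r3c6∈{1,7}] box 2 places 7 nowhere but r3c6. So r3c6=7.
Step 6. [r6c3∈{1}] r6c3's peers cover all but 1. So r6c3=1.
Step 7. [r8c6∈{4}] r8c6 has the single candidate 4, so r8c6=4.
Step 8. [r8c2∈{5}] r8c2's peers cover all but 5 ⇒ r8c2=5.
Step 9. [r4c1∈{4}] r4c1 is down to just 4. So r4c1=4.
Step 10. [r5c8∈{8}] r5c8 is down to just 8 ⇒ r5c8=8.
Step 11. [r8c4∈{2}] only 2 remains possible at r8c4, so r8c4=2.
Step 12. [r2c2∈{7}] only 7 remains possible at r2c2. So r2c2=7.
Step 13. [r6c2∈{8}] r6c2 has the single candidate 8. So r6c2=8.
Step 14. [r9c5∈{7}] only 7 remains possible at r9c5, so r9c5=7.
Step 15. [r9c4∈{5}] r9c4 has the single candidate 5. So r9c4=5.
Step 16. [r7c5∈{8}] r7c5 has the single candidate 8, so r7c5=8.
Step 17. [r2c9∈{9}] nothing but 9 survives at r2c9 ⇒ r2c9=9.
Step 18. [r3c4∈{8}] r3c4's peers cover all but 8. So r3c4=8.
Step 19. [r4c7∈{3}] only 3 remains possible at r4c7, so r4c7=3.
Step 20. [r1c7∈{8}] r1c7's peers cover all but 8. So r1c7=8.
Step 21. [r6c5∈{3}] only 3 remains possible at r6c5. So r6c5=3.
Step 22. [r1c6∈{1}] nothing but 1 survives at r1c6, so r1c6=1.
Step 23. [r1c3∈{5}] r1c3 has the single candidate 5, so r1c3=5.
Step 24. [r5c7∈{4}] only 4 remains possible at r5c7 ⇒ r5c7=4.
Step 25. [r7c6∈{9}] r7c6 has the single candidate 9, so r7c6=9.
Step 26. [r3c3∈{6}] only 6 remains possible at r3c3, so r3c3=6.
Step 27. [r4c9∈{5}] nothing but 5 survives at r4c9 ⇒ r4c9=5.
Step 28. [r7c2∈{4}] r7c2 has the single candidate 4 ⇒ r7c2=4.
Step 29. [r3c2∈{1}] r3c2 has the single candidate 1, so r3c2=1.
Step 30. [r8c7∈{7}] r8c7's peers cover all but 7. So r8c7=7.
Step 31. [r7c8∈{5}] r7c8 is down to just 5 ⇒ r7c8=5.
Step 32. [r5c1∈{2}] nothing but 2 survives at r5c1. So r5c1=2.
Step 33. [r7c7∈{6}] r7c7's peers cover all but 6 ⇒ r7c7=6.

Answer: 3 2 5 9 4 1 8 6 7 / 8 7 4 3 5 6 2 1 9 / 9 1 6 8 2 7 5 3 4 / 4 6 9 7 1 8 3 2 5 / 2 3 7 6 9 5 4 8 1 / 5 8 1 4 3 2 9 7 6 / 7 4 2 1 8 9 6 5 3 / 1 5 3 2 6 4 7 9 8 / 6 9 8 5 7 3 1 4 2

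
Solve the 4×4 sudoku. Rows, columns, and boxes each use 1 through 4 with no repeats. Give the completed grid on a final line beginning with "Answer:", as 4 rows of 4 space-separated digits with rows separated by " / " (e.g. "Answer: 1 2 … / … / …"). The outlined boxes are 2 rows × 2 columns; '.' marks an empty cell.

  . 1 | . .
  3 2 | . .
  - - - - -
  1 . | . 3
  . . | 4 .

Step 1. [r4c4∈{1,2}] r4c4 is the only open cell in row 4 admitting 1. So r4c4=1.
Step 2. [r1c4∈{2,4}] in col 4, 2 fits only at r1c4 ⇒ r1c4=2.
Step 3. [r4c1∈{2}] only 2 remains possible at r4c1 ⇒ r4c1=2.
Step 4. [r2c4∈{4}] nothing but 4 survives at r2c4. So r2c4=4.
Step 5. [r4c2∈{3}] r4c2 is down to just 3 ⇒ r4c2=3.
Step 6. [r2c3∈{1}] r2c3 has the single candidate 1 ⇒ r2c3=1.
Step 7. [r3c3∈{2}] r3c3 is down to just 2 ⇒ r3c3=2.
Step 8. [r3c2∈{4}] r3c2's peers cover all but 4. So r3c2=4.
Step 9. [r1c3∈{3}] r1c3's peers cover all but 3, so r1c3=3.
Step 10. [r1c1∈{4}] r1c1's peers cover all but 4 ⇒ r1c1=4.

Answer: 4 1 3 2 / 3 2 1 4 / 1 4 2 3 / 2 3 4 1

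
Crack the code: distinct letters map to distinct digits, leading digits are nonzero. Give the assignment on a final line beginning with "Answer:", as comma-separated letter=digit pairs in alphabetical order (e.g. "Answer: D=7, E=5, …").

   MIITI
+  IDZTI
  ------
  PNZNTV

Step 1. [col 1: I + I ≡ V (mod 10)] V=2 is one option consistent with column 1 (I + I ≡ V (mod 10), carry-in 0) — take it. So V=2.
Step 2. [col 1: I + I ≡ V (mod 10)] I=6 is one option consistent with column 1 (I + I ≡ V (mod 10), carry-in 0) — take it. So I=6.
Step 3. [col 2: T + T ≡ T (mod 10)] column 2 reads T+T+carry(1)=T with nothing yet; with digits 2,6 already taken and all letters distinct, the only value for T is 9 ⇒ T=9.
Step 4. [col 3: I + Z ≡ N (mod 10)] column 3 (I + Z ≡ N (mod 10), carry-in 1) doesn't pin Z yet; pick Z=7 and continue, so Z=7.
Step 5. [P] the sum has 6 digits but both addends have 5; that extra leading digit P is the final carry, namely 1 ⇒ P=1.
Step 6. [col 3: I + Z ≡ N (mod 10)] in column 3 we have I+Z≡N with carry-in 1; given I=6, Z=7 and digits 1,2,6,7,9 already taken and all letters distinct, that pins N to 4. So N=4.
Step 7. [col 4: I + D ≡ Z (mod 10)] column 4 reads I+D+carry(1)=Z with I=6, Z=7; with digits 1,2,4,6,7,9 already taken and all letters distinct, the only value for D is 0. So D=0.
Step 8. [col 5: M + I ≡ N (mod 10)] column 5: given I=6, N=4, carry-in 0, and digits 0,1,2,4,6,7,9 already taken and all letters distinct, M+I≡N (mod 10) forces M=8. So M=8.

Answer: D=0, I=6, M=8, N=4, P=1, T=9, V=2, Z=7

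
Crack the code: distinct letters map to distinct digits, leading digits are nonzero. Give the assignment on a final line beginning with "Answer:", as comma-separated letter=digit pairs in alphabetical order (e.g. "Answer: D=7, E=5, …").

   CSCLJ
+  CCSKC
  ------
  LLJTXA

Step 1. [col 1: J + C ≡ A (mod 10)] C=5 is one option consistent with column 1 (J + C ≡ A (mod 10), carry-in 0) — take it, so C=5.
Step 2. [col 1: J + C ≡ A (mod 10)] A=9 is one option consistent with column 1 (J + C ≡ A (mod 10), carry-in 0) — take it ⇒ A=9.
Step 3. [L] adding two 5-digit numbers gives at most 5+1 digits, and here it does — L is that final carry and must be 1, so L=1.
Step 4. [col 1: J + C ≡ A (mod 10)] column 1: given C=5, A=9, carry-in 0, and digits 1,5,9 already taken and all letters distinct, J+C≡A (mod 10) forces J=4 ⇒ J=4.
Step 5. [col 2: L + K ≡ X (mod 10)] several values work for X in column 2 (L + K ≡ X (mod 10), carry-in 0); try X=7. So X=7.
Step 6. [col 2: L + K ≡ X (mod 10)] column 2 reads L+K+carry(0)=X with L=1, X=7; with digits 1,4,5,7,9 already taken and all letters distinct, the only value for K is 6 ⇒ K=6.
Step 7. [col 3: C + S ≡ T (mod 10)] T=3 is one option consistent with column 3 (C + S ≡ T (mod 10), carry-in 0) — take it, so T=3.
Step 8. [col 3: C + S ≡ T (mod 10)] in column 3 we have C+S≡T with carry-in 0; given C=5, T=3 and digits 1,3,4,5,6,7,9 already taken and all letters distinct, that pins S to 8 ⇒ S=8.

Answer: A=9, C=5, J=4, K=6, L=1, S=8, T=3, X=7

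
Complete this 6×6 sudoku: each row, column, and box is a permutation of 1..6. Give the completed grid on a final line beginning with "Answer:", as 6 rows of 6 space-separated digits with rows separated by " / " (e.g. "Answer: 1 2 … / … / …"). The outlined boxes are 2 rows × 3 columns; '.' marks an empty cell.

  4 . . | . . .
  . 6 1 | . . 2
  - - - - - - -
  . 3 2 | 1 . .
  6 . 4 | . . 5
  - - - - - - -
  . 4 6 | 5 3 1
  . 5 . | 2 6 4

Step 1. [r1c6∈{3,6}] r1c6 is the only open cell in col 6 admitting 3 ⇒ r1c6=3.
Step 2. [r2c1∈{3,5}] across row 2, 3 lands solely at r2c1. So r2c1=3.
Step 3. [r2c5∈{4,5}] 5 has one home in row 2: r2c5. So r2c5=5.
Step 4. [r3c1∈{5}] r3c1 is down to just 5. So r3c1=5.
Step 5. [r4c2∈{1}] nothing but 1 survives at r4c2. So r4c2=1.
Step 6. [r2c4∈{4}] r2c4's peers cover all but 4, so r2c4=4.
Step 7. [r4c5∈{2}] r4c5's peers cover all but 2 ⇒ r4c5=2.
Step 8. [r5c1∈{2}] r5c1's peers cover all but 2, so r5c1=2.
Step 9. [r3c5∈{4}] r3c5's peers cover all but 4. So r3c5=4.
Step 10. [r3c6∈{6}] r3c6 has the single candidate 6. So r3c6=6.
Step 11. [r1c5∈{1}] r1c5 is down to just 1. So r1c5=1.
Step 12. [r6c3∈{3}] nothing but 3 survives at r6c3. So r6c3=3.
Step 13. [r1c3∈{5}] r1c3 has the single candidate 5 ⇒ r1c3=5.
Step 14. [r6c1∈{1}] r6c1's peers cover all but 1 ⇒ r6c1=1.
Step 15. [r1c4∈{6}] only 6 remains possible at r1c4. So r1c4=6.
Step 16. [r1c2∈{2}] only 2 remains possible at r1c2. So r1c2=2.
Step 17. [r4c4∈{3}] r4c4 has the single candidate 3 ⇒ r4c4=3.

Answer: 4 2 5 6 1 3 / 3 6 1 4 5 2 / 5 3 2 1 4 6 / 6 1 4 3 2 5 / 2 4 6 5 3 1 / 1 5 3 2 6 4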